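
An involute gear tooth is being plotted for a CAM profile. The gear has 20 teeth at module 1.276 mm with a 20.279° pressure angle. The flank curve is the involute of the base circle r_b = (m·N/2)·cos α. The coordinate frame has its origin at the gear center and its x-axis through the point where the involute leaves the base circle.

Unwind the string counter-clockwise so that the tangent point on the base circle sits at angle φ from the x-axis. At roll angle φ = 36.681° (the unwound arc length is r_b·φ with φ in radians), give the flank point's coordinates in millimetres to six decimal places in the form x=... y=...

pitch radius r_p = m·N/2 = 1.276·20/2 = 12.760000
base radius r_b = r_p·cos α = 12.760000·cos 20.279° = 11.969085
roll angle φ = 36.681° = 0.64020422 rad
x = r_b·(cos φ + φ·sin φ) = 11.969085·(0.80197378 + 0.64020422·0.59735924) = 14.176252
y = r_b·(sin φ − φ·cos φ) = 11.969085·(0.59735924 − 0.64020422·0.80197378) = 1.004592

x=14.176252 y=1.004592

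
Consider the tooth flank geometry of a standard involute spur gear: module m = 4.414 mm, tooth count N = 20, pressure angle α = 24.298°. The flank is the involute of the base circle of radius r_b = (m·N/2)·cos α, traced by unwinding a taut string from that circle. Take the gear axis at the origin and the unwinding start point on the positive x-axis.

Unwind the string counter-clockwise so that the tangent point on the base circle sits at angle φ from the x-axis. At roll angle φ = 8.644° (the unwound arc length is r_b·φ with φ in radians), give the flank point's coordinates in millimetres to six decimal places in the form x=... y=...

x=40.685203 y=0.045943

pitch radius r_p = m·N/2 = 4.414·20/2 = 44.140000
base radius r_b = r_p·cos α = 44.140000·cos 24.298° = 40.229975
roll angle φ = 8.644° = 0.15086626 rad
x = r_b·(cos φ + φ·sin φ) = 40.229975·(0.98864125 + 0.15086626·0.15029461) = 40.685203
y = r_b·(sin φ − φ·cos φ) = 40.229975·(0.15029461 − 0.15086626·0.98864125) = 0.045943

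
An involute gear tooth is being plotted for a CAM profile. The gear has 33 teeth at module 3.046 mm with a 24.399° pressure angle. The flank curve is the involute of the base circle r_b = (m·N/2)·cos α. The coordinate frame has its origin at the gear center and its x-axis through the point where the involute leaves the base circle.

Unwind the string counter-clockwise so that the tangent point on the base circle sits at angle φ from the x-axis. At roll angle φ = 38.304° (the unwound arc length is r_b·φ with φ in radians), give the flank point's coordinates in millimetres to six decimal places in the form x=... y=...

x=54.883813 y=4.358052

pitch radius r_p = m·N/2 = 3.046·33/2 = 50.259000
base radius r_b = r_p·cos α = 50.259000·cos 24.399° = 45.770412
roll angle φ = 38.304° = 0.66853092 rad
x = r_b·(cos φ + φ·sin φ) = 45.770412·(0.78473310 + 0.66853092·0.61983382) = 54.883813
y = r_b·(sin φ − φ·cos φ) = 45.770412·(0.61983382 − 0.66853092·0.78473310) = 4.358052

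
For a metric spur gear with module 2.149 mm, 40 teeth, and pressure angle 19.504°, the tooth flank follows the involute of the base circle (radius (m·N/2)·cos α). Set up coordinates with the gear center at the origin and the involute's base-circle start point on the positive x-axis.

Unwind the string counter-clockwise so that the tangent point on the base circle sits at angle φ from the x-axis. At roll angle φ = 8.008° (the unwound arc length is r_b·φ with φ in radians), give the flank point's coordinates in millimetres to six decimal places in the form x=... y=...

x=40.907507 y=0.036799

pitch radius r_p = m·N/2 = 2.149·40/2 = 42.980000
base radius r_b = r_p·cos α = 42.980000·cos 19.504° = 40.513730
roll angle φ = 8.008° = 0.13976597 rad
x = r_b·(cos φ + φ·sin φ) = 40.513730·(0.99024863 + 0.13976597·0.13931137) = 40.907507
y = r_b·(sin φ − φ·cos φ) = 40.513730·(0.13931137 − 0.13976597·0.99024863) = 0.036799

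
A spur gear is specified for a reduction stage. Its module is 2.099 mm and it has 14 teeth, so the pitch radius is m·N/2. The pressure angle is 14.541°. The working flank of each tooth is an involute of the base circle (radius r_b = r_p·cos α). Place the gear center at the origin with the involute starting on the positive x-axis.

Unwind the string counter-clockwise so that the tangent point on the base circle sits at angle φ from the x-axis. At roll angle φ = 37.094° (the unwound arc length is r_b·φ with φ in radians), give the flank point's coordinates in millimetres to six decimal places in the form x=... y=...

pitch radius r_p = m·N/2 = 2.099·14/2 = 14.693000
base radius r_b = r_p·cos α = 14.693000·cos 14.541° = 14.222357
roll angle φ = 37.094° = 0.64741243 rad
x = r_b·(cos φ + φ·sin φ) = 14.222357·(0.79764709 + 0.64741243·0.60312446) = 16.897829
y = r_b·(sin φ − φ·cos φ) = 14.222357·(0.60312446 − 0.64741243·0.79764709) = 1.233332

x=16.897829 y=1.233332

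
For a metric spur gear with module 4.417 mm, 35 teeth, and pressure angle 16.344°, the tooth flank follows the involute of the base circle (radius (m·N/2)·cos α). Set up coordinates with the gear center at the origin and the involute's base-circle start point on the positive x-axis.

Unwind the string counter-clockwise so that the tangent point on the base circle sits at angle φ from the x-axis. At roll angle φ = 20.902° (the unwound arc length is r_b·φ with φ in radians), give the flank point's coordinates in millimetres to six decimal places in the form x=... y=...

pitch radius r_p = m·N/2 = 4.417·35/2 = 77.297500
base radius r_b = r_p·cos α = 77.297500·cos 16.344° = 74.173867
roll angle φ = 20.902° = 0.36480872 rad
x = r_b·(cos φ + φ·sin φ) = 74.173867·(0.93419202 + 0.36480872·0.35677061) = 78.946588
y = r_b·(sin φ − φ·cos φ) = 74.173867·(0.35677061 − 0.36480872·0.93419202) = 1.184498

x=78.946588 y=1.184498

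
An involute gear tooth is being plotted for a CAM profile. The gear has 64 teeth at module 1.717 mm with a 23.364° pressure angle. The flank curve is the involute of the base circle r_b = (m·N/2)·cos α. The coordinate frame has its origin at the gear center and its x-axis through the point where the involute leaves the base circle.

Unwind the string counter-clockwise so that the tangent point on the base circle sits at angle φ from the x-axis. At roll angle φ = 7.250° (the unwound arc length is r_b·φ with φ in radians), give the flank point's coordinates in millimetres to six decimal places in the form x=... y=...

x=50.840995 y=0.034009

pitch radius r_p = m·N/2 = 1.717·64/2 = 54.944000
base radius r_b = r_p·cos α = 54.944000·cos 23.364° = 50.438811
roll angle φ = 7.250° = 0.12653637 rad
x = r_b·(cos φ + φ·sin φ) = 50.438811·(0.99200495 + 0.12653637·0.12619897) = 50.840995
y = r_b·(sin φ − φ·cos φ) = 50.438811·(0.12619897 − 0.12653637·0.99200495) = 0.034009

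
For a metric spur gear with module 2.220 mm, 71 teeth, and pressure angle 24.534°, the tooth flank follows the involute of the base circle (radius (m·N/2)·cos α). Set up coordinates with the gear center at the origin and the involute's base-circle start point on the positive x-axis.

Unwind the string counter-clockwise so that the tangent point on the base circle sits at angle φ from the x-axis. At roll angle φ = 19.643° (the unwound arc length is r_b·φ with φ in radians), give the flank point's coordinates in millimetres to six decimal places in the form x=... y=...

x=75.784988 y=0.951717

pitch radius r_p = m·N/2 = 2.220·71/2 = 78.810000
base radius r_b = r_p·cos α = 78.810000·cos 24.534° = 71.694641
roll angle φ = 19.643° = 0.34283502 rad
x = r_b·(cos φ + φ·sin φ) = 71.694641·(0.94180543 + 0.34283502·0.33615848) = 75.784988
y = r_b·(sin φ − φ·cos φ) = 71.694641·(0.33615848 − 0.34283502·0.94180543) = 0.951717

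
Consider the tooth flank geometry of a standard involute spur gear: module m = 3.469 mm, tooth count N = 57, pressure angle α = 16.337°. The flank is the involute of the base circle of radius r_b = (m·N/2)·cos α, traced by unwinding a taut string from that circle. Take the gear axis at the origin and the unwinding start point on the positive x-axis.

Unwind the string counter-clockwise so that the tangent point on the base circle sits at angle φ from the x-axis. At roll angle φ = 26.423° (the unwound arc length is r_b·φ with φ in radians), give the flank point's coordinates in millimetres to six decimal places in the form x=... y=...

pitch radius r_p = m·N/2 = 3.469·57/2 = 98.866500
base radius r_b = r_p·cos α = 98.866500·cos 16.337° = 94.874651
roll angle φ = 26.423° = 0.46116835 rad
x = r_b·(cos φ + φ·sin φ) = 94.874651·(0.89553320 + 0.46116835·0.44499471) = 104.433336
y = r_b·(sin φ − φ·cos φ) = 94.874651·(0.44499471 − 0.46116835·0.89553320) = 3.036287

x=104.433336 y=3.036287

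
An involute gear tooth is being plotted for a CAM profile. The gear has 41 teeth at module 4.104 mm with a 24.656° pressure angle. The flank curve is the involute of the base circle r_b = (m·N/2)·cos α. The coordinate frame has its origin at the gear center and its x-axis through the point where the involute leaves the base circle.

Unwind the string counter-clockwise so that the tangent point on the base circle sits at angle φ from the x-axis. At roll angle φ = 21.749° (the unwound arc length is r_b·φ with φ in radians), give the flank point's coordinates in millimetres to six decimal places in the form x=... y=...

x=81.773401 y=1.374046

pitch radius r_p = m·N/2 = 4.104·41/2 = 84.132000
base radius r_b = r_p·cos α = 84.132000·cos 24.656° = 76.461585
roll angle φ = 21.749° = 0.37959166 rad
x = r_b·(cos φ + φ·sin φ) = 76.461585·(0.92881602 + 0.37959166·0.37054123) = 81.773401
y = r_b·(sin φ − φ·cos φ) = 76.461585·(0.37054123 − 0.37959166·0.92881602) = 1.374046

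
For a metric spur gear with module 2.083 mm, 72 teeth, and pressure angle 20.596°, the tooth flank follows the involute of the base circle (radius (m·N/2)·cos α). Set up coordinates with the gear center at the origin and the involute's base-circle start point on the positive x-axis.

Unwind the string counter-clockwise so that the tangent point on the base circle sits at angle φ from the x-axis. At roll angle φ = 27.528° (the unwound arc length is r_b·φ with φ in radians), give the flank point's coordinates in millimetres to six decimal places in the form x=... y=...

pitch radius r_p = m·N/2 = 2.083·72/2 = 74.988000
base radius r_b = r_p·cos α = 74.988000·cos 20.596° = 70.195074
roll angle φ = 27.528° = 0.48045424 rad
x = r_b·(cos φ + φ·sin φ) = 70.195074·(0.88678507 + 0.48045424·0.46218203) = 77.835274
y = r_b·(sin φ − φ·cos φ) = 70.195074·(0.46218203 − 0.48045424·0.88678507) = 2.535614

x=77.835274 y=2.535614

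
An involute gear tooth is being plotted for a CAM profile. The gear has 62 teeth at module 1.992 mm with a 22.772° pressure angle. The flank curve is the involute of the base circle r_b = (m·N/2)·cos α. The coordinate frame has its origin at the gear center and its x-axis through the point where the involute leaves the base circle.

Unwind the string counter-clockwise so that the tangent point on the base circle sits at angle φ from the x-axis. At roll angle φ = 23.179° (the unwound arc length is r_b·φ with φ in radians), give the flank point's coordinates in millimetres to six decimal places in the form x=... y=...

pitch radius r_p = m·N/2 = 1.992·62/2 = 61.752000
base radius r_b = r_p·cos α = 61.752000·cos 22.772° = 56.938581
roll angle φ = 23.179° = 0.40454987 rad
x = r_b·(cos φ + φ·sin φ) = 56.938581·(0.91927966 + 0.40454987·0.39360500) = 61.408972
y = r_b·(sin φ − φ·cos φ) = 56.938581·(0.39360500 − 0.40454987·0.91927966) = 1.236167

x=61.408972 y=1.236167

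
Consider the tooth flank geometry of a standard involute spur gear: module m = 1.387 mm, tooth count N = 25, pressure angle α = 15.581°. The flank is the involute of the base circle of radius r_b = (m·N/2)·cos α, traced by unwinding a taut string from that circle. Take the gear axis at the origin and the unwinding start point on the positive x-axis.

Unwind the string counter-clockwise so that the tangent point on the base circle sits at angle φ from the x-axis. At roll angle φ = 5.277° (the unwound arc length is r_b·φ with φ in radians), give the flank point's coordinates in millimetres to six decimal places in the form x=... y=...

pitch radius r_p = m·N/2 = 1.387·25/2 = 17.337500
base radius r_b = r_p·cos α = 17.337500·cos 15.581° = 16.700376
roll angle φ = 5.277° = 0.09210102 rad
x = r_b·(cos φ + φ·sin φ) = 16.700376·(0.99576170 + 0.09210102·0.09197087) = 16.771057
y = r_b·(sin φ − φ·cos φ) = 16.700376·(0.09197087 − 0.09210102·0.99576170) = 0.004345

x=16.771057 y=0.004345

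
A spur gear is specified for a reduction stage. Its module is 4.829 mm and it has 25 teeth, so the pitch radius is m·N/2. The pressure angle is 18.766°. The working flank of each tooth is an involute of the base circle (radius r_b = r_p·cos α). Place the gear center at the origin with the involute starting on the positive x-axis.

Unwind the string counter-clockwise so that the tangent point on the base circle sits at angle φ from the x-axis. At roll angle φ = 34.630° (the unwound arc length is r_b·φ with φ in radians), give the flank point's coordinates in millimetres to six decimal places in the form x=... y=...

x=66.658782 y=4.054744

pitch radius r_p = m·N/2 = 4.829·25/2 = 60.362500
base radius r_b = r_p·cos α = 60.362500·cos 18.766° = 57.153649
roll angle φ = 34.630° = 0.60440752 rad
x = r_b·(cos φ + φ·sin φ) = 57.153649·(0.82283893 + 0.60440752·0.56827466) = 66.658782
y = r_b·(sin φ − φ·cos φ) = 57.153649·(0.56827466 − 0.60440752·0.82283893) = 4.054744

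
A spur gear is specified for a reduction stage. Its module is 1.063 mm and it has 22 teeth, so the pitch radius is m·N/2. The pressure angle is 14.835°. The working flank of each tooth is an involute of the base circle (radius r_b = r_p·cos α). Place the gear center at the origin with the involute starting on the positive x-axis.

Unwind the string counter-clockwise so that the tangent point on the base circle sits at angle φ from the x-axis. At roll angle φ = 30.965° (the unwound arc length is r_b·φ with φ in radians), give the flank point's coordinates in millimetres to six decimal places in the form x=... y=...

x=12.835354 y=0.577549

pitch radius r_p = m·N/2 = 1.063·22/2 = 11.693000
base radius r_b = r_p·cos α = 11.693000·cos 14.835° = 11.303239
roll angle φ = 30.965° = 0.54044120 rad
x = r_b·(cos φ + φ·sin φ) = 11.303239·(0.85748176 + 0.54044120·0.51451437) = 12.835354
y = r_b·(sin φ − φ·cos φ) = 11.303239·(0.51451437 − 0.54044120·0.85748176) = 0.577549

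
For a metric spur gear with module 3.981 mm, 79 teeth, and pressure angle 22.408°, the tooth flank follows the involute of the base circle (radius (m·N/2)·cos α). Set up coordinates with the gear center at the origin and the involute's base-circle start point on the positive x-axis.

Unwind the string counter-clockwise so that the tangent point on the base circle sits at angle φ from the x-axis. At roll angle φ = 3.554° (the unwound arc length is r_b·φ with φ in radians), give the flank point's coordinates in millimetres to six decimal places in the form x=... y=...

pitch radius r_p = m·N/2 = 3.981·79/2 = 157.249500
base radius r_b = r_p·cos α = 157.249500·cos 22.408° = 145.376033
roll angle φ = 3.554° = 0.06202900 rad
x = r_b·(cos φ + φ·sin φ) = 145.376033·(0.99807682 + 0.06202900·0.06198923) = 145.655438
y = r_b·(sin φ − φ·cos φ) = 145.376033·(0.06198923 − 0.06202900·0.99807682) = 0.011561

x=145.655438 y=0.011561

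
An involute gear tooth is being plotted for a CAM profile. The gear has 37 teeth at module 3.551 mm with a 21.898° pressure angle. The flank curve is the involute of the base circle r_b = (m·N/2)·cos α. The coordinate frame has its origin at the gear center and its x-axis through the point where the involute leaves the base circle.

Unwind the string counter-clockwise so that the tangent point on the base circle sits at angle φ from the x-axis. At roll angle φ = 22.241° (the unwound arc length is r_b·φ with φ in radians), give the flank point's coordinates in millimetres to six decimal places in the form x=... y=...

pitch radius r_p = m·N/2 = 3.551·37/2 = 65.693500
base radius r_b = r_p·cos α = 65.693500·cos 21.898° = 60.953666
roll angle φ = 22.241° = 0.38817868 rad
x = r_b·(cos φ + φ·sin φ) = 60.953666·(0.92559997 + 0.38817868·0.37850323) = 65.374444
y = r_b·(sin φ − φ·cos φ) = 60.953666·(0.37850323 − 0.38817868·0.92559997) = 1.170619

x=65.374444 y=1.170619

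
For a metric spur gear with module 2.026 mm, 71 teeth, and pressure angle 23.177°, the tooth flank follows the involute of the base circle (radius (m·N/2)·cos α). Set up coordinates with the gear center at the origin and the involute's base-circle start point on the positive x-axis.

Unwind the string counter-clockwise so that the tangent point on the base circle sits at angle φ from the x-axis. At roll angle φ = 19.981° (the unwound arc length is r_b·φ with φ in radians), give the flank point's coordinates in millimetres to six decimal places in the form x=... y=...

pitch radius r_p = m·N/2 = 2.026·71/2 = 71.923000
base radius r_b = r_p·cos α = 71.923000·cos 23.177° = 66.118339
roll angle φ = 19.981° = 0.34873424 rad
x = r_b·(cos φ + φ·sin φ) = 66.118339·(0.93980599 + 0.34873424·0.34170851) = 70.017433
y = r_b·(sin φ − φ·cos φ) = 66.118339·(0.34170851 − 0.34873424·0.93980599) = 0.923408

x=70.017433 y=0.923408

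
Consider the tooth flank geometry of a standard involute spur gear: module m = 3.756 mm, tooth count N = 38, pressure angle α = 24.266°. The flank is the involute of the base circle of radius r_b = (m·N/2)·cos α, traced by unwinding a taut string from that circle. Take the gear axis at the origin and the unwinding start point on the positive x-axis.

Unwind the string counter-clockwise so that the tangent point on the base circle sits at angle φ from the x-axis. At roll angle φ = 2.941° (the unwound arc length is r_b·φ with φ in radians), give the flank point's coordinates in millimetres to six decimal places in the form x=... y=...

pitch radius r_p = m·N/2 = 3.756·38/2 = 71.364000
base radius r_b = r_p·cos α = 71.364000·cos 24.266° = 65.058799
roll angle φ = 2.941° = 0.05133013 rad
x = r_b·(cos φ + φ·sin φ) = 65.058799·(0.99868290 + 0.05133013·0.05130760) = 65.144450
y = r_b·(sin φ − φ·cos φ) = 65.058799·(0.05130760 − 0.05133013·0.99868290) = 0.002932

x=65.144450 y=0.002932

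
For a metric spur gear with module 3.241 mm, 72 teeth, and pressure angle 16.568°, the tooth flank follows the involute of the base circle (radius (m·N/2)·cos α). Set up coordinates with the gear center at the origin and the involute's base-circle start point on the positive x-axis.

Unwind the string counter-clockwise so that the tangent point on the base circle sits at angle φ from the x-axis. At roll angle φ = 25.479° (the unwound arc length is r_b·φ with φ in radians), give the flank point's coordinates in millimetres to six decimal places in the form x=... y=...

x=122.348613 y=3.213741

pitch radius r_p = m·N/2 = 3.241·72/2 = 116.676000
base radius r_b = r_p·cos α = 116.676000·cos 16.568° = 111.831844
roll angle φ = 25.479° = 0.44469244 rad
x = r_b·(cos φ + φ·sin φ) = 111.831844·(0.90274301 + 0.44469244·0.43018025) = 122.348613
y = r_b·(sin φ − φ·cos φ) = 111.831844·(0.43018025 − 0.44469244·0.90274301) = 3.213741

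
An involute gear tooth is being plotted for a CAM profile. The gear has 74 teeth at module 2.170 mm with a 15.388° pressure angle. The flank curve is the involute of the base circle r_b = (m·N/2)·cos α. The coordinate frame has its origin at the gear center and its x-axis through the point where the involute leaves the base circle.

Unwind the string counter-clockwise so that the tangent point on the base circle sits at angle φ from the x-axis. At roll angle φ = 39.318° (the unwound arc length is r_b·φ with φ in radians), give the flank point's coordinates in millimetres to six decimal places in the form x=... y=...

x=93.548307 y=7.952446

pitch radius r_p = m·N/2 = 2.170·74/2 = 80.290000
base radius r_b = r_p·cos α = 80.290000·cos 15.388° = 77.411684
roll angle φ = 39.318° = 0.68622856 rad
x = r_b·(cos φ + φ·sin φ) = 77.411684·(0.77364119 + 0.68622856·0.63362395) = 93.548307
y = r_b·(sin φ − φ·cos φ) = 77.411684·(0.63362395 − 0.68622856·0.77364119) = 7.952446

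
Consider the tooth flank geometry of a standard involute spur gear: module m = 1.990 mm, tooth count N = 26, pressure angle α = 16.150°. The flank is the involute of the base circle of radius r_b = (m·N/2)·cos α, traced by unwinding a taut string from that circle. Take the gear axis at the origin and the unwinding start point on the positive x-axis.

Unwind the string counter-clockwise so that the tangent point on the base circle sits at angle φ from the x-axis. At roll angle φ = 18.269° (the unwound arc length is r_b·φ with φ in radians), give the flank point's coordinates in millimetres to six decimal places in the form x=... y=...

pitch radius r_p = m·N/2 = 1.990·26/2 = 25.870000
base radius r_b = r_p·cos α = 25.870000·cos 16.150° = 24.849087
roll angle φ = 18.269° = 0.31885420 rad
x = r_b·(cos φ + φ·sin φ) = 24.849087·(0.94959522 + 0.31885420·0.31347872) = 26.080340
y = r_b·(sin φ − φ·cos φ) = 24.849087·(0.31347872 − 0.31885420·0.94959522) = 0.265793

x=26.080340 y=0.265793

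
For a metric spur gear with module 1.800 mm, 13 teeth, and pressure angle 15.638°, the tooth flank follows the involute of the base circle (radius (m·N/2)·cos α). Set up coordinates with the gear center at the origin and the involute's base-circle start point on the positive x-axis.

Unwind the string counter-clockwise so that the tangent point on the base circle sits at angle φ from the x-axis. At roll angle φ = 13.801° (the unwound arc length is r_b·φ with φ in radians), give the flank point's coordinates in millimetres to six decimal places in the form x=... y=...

pitch radius r_p = m·N/2 = 1.800·13/2 = 11.700000
base radius r_b = r_p·cos α = 11.700000·cos 15.638° = 11.266913
roll angle φ = 13.801° = 0.24087289 rad
x = r_b·(cos φ + φ·sin φ) = 11.266913·(0.97113012 + 0.24087289·0.23855041) = 11.589039
y = r_b·(sin φ − φ·cos φ) = 11.266913·(0.23855041 − 0.24087289·0.97113012) = 0.052183

x=11.589039 y=0.052183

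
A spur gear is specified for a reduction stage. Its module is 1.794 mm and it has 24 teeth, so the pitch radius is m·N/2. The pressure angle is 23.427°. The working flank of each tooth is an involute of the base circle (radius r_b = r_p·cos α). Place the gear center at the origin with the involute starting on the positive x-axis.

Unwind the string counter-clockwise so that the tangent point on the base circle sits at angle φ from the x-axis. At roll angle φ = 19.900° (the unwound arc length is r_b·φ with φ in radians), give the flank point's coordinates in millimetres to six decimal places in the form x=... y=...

pitch radius r_p = m·N/2 = 1.794·24/2 = 21.528000
base radius r_b = r_p·cos α = 21.528000·cos 23.427° = 19.753390
roll angle φ = 19.900° = 0.34732052 rad
x = r_b·(cos φ + φ·sin φ) = 19.753390·(0.94028813 + 0.34732052·0.34037955) = 20.909140
y = r_b·(sin φ − φ·cos φ) = 19.753390·(0.34037955 − 0.34732052·0.94028813) = 0.272561

x=20.909140 y=0.272561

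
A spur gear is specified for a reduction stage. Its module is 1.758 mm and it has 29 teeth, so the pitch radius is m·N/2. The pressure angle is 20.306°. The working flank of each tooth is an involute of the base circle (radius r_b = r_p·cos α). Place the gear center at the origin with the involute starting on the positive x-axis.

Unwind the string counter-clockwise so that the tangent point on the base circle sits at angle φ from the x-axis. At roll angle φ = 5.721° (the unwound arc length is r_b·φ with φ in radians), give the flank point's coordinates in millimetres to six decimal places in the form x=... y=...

x=24.025680 y=0.007925

pitch radius r_p = m·N/2 = 1.758·29/2 = 25.491000
base radius r_b = r_p·cos α = 25.491000·cos 20.306° = 23.906801
roll angle φ = 5.721° = 0.09985029 rad
x = r_b·(cos φ + φ·sin φ) = 23.906801·(0.99501910 + 0.09985029·0.09968445) = 24.025680
y = r_b·(sin φ − φ·cos φ) = 23.906801·(0.09968445 − 0.09985029·0.99501910) = 0.007925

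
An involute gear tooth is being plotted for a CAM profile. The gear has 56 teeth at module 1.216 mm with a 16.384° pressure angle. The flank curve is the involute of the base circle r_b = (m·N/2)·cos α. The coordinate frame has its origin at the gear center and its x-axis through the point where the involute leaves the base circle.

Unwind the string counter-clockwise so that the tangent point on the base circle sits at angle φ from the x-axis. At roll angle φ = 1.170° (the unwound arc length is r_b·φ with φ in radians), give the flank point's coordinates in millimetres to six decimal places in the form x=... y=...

pitch radius r_p = m·N/2 = 1.216·56/2 = 34.048000
base radius r_b = r_p·cos α = 34.048000·cos 16.384° = 32.665405
roll angle φ = 1.170° = 0.02042035 rad
x = r_b·(cos φ + φ·sin φ) = 32.665405·(0.99979151 + 0.02042035·0.02041893) = 32.672215
y = r_b·(sin φ − φ·cos φ) = 32.665405·(0.02041893 − 0.02042035·0.99979151) = 0.000093

x=32.672215 y=0.000093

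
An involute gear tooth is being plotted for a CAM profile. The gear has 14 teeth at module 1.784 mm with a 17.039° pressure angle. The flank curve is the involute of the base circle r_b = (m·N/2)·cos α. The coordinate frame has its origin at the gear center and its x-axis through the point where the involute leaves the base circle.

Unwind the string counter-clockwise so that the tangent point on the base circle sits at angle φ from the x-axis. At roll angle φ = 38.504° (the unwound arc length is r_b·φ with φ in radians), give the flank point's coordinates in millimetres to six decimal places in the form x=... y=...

x=14.339094 y=1.154212

pitch radius r_p = m·N/2 = 1.784·14/2 = 12.488000
base radius r_b = r_p·cos α = 12.488000·cos 17.039° = 11.939846
roll angle φ = 38.504° = 0.67202158 rad
x = r_b·(cos φ + φ·sin φ) = 11.939846·(0.78256470 + 0.67202158·0.62256927) = 14.339094
y = r_b·(sin φ − φ·cos φ) = 11.939846·(0.62256927 − 0.67202158·0.78256470) = 1.154212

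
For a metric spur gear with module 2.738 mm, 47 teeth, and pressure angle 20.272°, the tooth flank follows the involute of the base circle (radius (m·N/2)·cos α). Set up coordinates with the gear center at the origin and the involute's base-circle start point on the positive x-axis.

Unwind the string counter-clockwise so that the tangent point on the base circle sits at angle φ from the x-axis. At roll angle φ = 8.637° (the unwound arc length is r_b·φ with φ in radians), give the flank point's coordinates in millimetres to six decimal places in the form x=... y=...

x=61.039374 y=0.068761

pitch radius r_p = m·N/2 = 2.738·47/2 = 64.343000
base radius r_b = r_p·cos α = 64.343000·cos 20.272° = 60.357490
roll angle φ = 8.637° = 0.15074409 rad
x = r_b·(cos φ + φ·sin φ) = 60.357490·(0.98865961 + 0.15074409·0.15017382) = 61.039374
y = r_b·(sin φ − φ·cos φ) = 60.357490·(0.15017382 − 0.15074409·0.98865961) = 0.068761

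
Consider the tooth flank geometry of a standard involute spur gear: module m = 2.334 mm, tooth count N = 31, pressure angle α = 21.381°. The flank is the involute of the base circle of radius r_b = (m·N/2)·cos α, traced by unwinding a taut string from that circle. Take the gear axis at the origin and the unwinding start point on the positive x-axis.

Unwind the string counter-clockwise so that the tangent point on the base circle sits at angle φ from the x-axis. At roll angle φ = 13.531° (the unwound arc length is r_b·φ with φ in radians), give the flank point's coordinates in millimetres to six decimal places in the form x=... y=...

pitch radius r_p = m·N/2 = 2.334·31/2 = 36.177000
base radius r_b = r_p·cos α = 36.177000·cos 21.381° = 33.687182
roll angle φ = 13.531° = 0.23616050 rad
x = r_b·(cos φ + φ·sin φ) = 33.687182·(0.97224347 + 0.23616050·0.23397143) = 34.613521
y = r_b·(sin φ − φ·cos φ) = 33.687182·(0.23397143 − 0.23616050·0.97224347) = 0.147076

x=34.613521 y=0.147076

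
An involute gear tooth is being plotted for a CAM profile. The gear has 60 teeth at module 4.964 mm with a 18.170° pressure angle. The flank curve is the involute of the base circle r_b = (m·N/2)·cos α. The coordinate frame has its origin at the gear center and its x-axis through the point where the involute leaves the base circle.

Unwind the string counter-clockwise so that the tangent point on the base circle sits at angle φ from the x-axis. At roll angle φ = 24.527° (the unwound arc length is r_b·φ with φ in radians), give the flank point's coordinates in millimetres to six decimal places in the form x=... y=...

pitch radius r_p = m·N/2 = 4.964·60/2 = 148.920000
base radius r_b = r_p·cos α = 148.920000·cos 18.170° = 141.494173
roll angle φ = 24.527° = 0.42807691 rad
x = r_b·(cos φ + φ·sin φ) = 141.494173·(0.90976575 + 0.42807691·0.41512201) = 153.870653
y = r_b·(sin φ − φ·cos φ) = 141.494173·(0.41512201 − 0.42807691·0.90976575) = 3.632481

x=153.870653 y=3.632481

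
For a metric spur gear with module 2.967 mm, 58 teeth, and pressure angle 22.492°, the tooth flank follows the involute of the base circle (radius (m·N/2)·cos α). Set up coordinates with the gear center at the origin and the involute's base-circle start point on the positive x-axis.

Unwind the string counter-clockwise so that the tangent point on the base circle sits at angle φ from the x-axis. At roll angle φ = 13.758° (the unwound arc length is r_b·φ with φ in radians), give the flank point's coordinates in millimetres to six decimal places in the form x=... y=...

x=81.756910 y=0.364776

pitch radius r_p = m·N/2 = 2.967·58/2 = 86.043000
base radius r_b = r_p·cos α = 86.043000·cos 22.492° = 79.497963
roll angle φ = 13.758° = 0.24012240 rad
x = r_b·(cos φ + φ·sin φ) = 79.497963·(0.97130887 + 0.24012240·0.23782151) = 81.756910
y = r_b·(sin φ − φ·cos φ) = 79.497963·(0.23782151 − 0.24012240·0.97130887) = 0.364776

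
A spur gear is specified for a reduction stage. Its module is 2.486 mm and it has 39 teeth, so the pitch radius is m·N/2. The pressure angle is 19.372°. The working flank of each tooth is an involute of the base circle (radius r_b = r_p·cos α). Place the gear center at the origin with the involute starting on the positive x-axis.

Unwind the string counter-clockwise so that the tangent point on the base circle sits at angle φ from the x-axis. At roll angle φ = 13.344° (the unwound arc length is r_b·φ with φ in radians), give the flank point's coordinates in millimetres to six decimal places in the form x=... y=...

x=46.955985 y=0.191530

pitch radius r_p = m·N/2 = 2.486·39/2 = 48.477000
base radius r_b = r_p·cos α = 48.477000·cos 19.372° = 45.732468
roll angle φ = 13.344° = 0.23289674 rad
x = r_b·(cos φ + φ·sin φ) = 45.732468·(0.97300192 + 0.23289674·0.23079702) = 46.955985
y = r_b·(sin φ − φ·cos φ) = 45.732468·(0.23079702 − 0.23289674·0.97300192) = 0.191530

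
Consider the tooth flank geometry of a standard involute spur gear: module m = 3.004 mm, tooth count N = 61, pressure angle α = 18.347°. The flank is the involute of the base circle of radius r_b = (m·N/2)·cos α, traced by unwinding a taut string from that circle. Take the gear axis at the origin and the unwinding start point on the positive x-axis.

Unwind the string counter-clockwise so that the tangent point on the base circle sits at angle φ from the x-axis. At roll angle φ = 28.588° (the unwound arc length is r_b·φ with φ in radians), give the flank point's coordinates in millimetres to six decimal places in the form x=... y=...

pitch radius r_p = m·N/2 = 3.004·61/2 = 91.622000
base radius r_b = r_p·cos α = 91.622000·cos 18.347° = 86.964633
roll angle φ = 28.588° = 0.49895473 rad
x = r_b·(cos φ + φ·sin φ) = 86.964633·(0.87808321 + 0.49895473·0.47850796) = 97.125322
y = r_b·(sin φ − φ·cos φ) = 86.964633·(0.47850796 − 0.49895473·0.87808321) = 3.511997

x=97.125322 y=3.511997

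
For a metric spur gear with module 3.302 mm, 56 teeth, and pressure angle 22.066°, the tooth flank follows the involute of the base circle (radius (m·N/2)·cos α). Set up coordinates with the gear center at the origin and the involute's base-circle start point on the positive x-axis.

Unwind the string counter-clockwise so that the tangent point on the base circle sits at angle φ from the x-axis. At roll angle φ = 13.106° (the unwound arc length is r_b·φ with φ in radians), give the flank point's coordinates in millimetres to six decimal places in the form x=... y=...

x=87.896148 y=0.340052

pitch radius r_p = m·N/2 = 3.302·56/2 = 92.456000
base radius r_b = r_p·cos α = 92.456000·cos 22.066° = 85.683757
roll angle φ = 13.106° = 0.22874285 rad
x = r_b·(cos φ + φ·sin φ) = 85.683757·(0.97395223 + 0.22874285·0.22675330) = 87.896148
y = r_b·(sin φ − φ·cos φ) = 85.683757·(0.22675330 − 0.22874285·0.97395223) = 0.340052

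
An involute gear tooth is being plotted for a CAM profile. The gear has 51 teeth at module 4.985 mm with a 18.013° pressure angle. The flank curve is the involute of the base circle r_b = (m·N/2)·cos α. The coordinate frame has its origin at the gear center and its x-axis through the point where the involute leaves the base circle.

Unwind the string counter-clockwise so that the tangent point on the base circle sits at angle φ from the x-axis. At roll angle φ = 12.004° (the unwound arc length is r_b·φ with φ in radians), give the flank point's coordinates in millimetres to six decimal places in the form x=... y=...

x=123.511084 y=0.368944

pitch radius r_p = m·N/2 = 4.985·51/2 = 127.117500
base radius r_b = r_p·cos α = 127.117500·cos 18.013° = 120.887011
roll angle φ = 12.004° = 0.20950932 rad
x = r_b·(cos φ + φ·sin φ) = 120.887011·(0.97813308 + 0.20950932·0.20797998) = 123.511084
y = r_b·(sin φ − φ·cos φ) = 120.887011·(0.20797998 − 0.20950932·0.97813308) = 0.368944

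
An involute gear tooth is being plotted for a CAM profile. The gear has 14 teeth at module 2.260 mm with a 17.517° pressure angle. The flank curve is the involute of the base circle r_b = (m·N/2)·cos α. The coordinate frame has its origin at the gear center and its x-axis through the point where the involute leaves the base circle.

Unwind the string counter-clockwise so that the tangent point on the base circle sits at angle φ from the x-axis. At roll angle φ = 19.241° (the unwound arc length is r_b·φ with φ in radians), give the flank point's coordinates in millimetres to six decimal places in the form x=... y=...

pitch radius r_p = m·N/2 = 2.260·14/2 = 15.820000
base radius r_b = r_p·cos α = 15.820000·cos 17.517° = 15.086390
roll angle φ = 19.241° = 0.33581880 rad
x = r_b·(cos φ + φ·sin φ) = 15.086390·(0.94414080 + 0.33581880·0.32954234) = 15.913234
y = r_b·(sin φ − φ·cos φ) = 15.086390·(0.32954234 − 0.33581880·0.94414080) = 0.188310

x=15.913234 y=0.188310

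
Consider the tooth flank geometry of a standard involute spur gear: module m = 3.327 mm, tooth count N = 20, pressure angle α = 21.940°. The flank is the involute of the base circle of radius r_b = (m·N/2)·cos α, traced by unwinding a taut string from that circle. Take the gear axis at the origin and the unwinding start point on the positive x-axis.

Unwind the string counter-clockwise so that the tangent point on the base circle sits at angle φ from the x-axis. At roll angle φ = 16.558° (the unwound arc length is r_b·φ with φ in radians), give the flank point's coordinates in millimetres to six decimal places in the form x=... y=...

x=32.122332 y=0.246210

pitch radius r_p = m·N/2 = 3.327·20/2 = 33.270000
base radius r_b = r_p·cos α = 33.270000·cos 21.940° = 30.860441
roll angle φ = 16.558° = 0.28899162 rad
x = r_b·(cos φ + φ·sin φ) = 30.860441·(0.95853174 + 0.28899162·0.28498580) = 32.122332
y = r_b·(sin φ − φ·cos φ) = 30.860441·(0.28498580 − 0.28899162·0.95853174) = 0.246210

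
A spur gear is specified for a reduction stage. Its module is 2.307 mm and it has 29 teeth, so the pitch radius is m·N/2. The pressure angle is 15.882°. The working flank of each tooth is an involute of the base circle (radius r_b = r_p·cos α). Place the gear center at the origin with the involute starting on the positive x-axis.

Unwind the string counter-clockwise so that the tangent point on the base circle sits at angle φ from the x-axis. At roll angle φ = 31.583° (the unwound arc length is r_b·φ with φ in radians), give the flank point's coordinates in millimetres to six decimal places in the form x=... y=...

x=36.697616 y=1.742327

pitch radius r_p = m·N/2 = 2.307·29/2 = 33.451500
base radius r_b = r_p·cos α = 33.451500·cos 15.882° = 32.174567
roll angle φ = 31.583° = 0.55122734 rad
x = r_b·(cos φ + φ·sin φ) = 32.174567·(0.85188237 + 0.55122734·0.52373317) = 36.697616
y = r_b·(sin φ − φ·cos φ) = 32.174567·(0.52373317 − 0.55122734·0.85188237) = 1.742327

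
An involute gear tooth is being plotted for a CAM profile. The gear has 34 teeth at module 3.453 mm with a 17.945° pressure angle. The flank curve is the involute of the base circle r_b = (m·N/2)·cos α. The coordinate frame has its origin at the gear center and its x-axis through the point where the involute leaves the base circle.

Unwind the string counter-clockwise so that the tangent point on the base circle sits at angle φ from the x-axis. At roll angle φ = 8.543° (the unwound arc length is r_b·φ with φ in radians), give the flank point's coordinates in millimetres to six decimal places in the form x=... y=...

x=56.462682 y=0.061569

pitch radius r_p = m·N/2 = 3.453·34/2 = 58.701000
base radius r_b = r_p·cos α = 58.701000·cos 17.945° = 55.845356
roll angle φ = 8.543° = 0.14910348 rad
x = r_b·(cos φ + φ·sin φ) = 55.845356·(0.98890466 + 0.14910348·0.14855162) = 56.462682
y = r_b·(sin φ − φ·cos φ) = 55.845356·(0.14855162 − 0.14910348·0.98890466) = 0.061569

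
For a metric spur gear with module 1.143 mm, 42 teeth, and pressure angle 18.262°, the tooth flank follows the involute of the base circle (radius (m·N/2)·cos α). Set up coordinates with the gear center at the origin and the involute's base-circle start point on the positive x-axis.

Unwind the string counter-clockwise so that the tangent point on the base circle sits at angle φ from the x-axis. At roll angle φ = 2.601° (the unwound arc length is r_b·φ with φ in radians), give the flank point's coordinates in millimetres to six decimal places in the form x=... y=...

pitch radius r_p = m·N/2 = 1.143·42/2 = 24.003000
base radius r_b = r_p·cos α = 24.003000·cos 18.262° = 22.794053
roll angle φ = 2.601° = 0.04539601 rad
x = r_b·(cos φ + φ·sin φ) = 22.794053·(0.99896978 + 0.04539601·0.04538042) = 22.817528
y = r_b·(sin φ − φ·cos φ) = 22.794053·(0.04538042 − 0.04539601·0.99896978) = 0.000711

x=22.817528 y=0.000711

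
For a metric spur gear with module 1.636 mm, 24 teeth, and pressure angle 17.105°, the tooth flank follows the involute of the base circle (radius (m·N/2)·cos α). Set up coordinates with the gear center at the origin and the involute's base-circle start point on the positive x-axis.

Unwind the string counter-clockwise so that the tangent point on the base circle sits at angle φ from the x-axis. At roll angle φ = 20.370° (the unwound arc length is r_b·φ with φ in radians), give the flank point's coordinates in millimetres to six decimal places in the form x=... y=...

x=19.912249 y=0.277525

pitch radius r_p = m·N/2 = 1.636·24/2 = 19.632000
base radius r_b = r_p·cos α = 19.632000·cos 17.105° = 18.763625
roll angle φ = 20.370° = 0.35552357 rad
x = r_b·(cos φ + φ·sin φ) = 18.763625·(0.93746437 + 0.35552357·0.34808124) = 19.912249
y = r_b·(sin φ − φ·cos φ) = 18.763625·(0.34808124 − 0.35552357·0.93746437) = 0.277525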